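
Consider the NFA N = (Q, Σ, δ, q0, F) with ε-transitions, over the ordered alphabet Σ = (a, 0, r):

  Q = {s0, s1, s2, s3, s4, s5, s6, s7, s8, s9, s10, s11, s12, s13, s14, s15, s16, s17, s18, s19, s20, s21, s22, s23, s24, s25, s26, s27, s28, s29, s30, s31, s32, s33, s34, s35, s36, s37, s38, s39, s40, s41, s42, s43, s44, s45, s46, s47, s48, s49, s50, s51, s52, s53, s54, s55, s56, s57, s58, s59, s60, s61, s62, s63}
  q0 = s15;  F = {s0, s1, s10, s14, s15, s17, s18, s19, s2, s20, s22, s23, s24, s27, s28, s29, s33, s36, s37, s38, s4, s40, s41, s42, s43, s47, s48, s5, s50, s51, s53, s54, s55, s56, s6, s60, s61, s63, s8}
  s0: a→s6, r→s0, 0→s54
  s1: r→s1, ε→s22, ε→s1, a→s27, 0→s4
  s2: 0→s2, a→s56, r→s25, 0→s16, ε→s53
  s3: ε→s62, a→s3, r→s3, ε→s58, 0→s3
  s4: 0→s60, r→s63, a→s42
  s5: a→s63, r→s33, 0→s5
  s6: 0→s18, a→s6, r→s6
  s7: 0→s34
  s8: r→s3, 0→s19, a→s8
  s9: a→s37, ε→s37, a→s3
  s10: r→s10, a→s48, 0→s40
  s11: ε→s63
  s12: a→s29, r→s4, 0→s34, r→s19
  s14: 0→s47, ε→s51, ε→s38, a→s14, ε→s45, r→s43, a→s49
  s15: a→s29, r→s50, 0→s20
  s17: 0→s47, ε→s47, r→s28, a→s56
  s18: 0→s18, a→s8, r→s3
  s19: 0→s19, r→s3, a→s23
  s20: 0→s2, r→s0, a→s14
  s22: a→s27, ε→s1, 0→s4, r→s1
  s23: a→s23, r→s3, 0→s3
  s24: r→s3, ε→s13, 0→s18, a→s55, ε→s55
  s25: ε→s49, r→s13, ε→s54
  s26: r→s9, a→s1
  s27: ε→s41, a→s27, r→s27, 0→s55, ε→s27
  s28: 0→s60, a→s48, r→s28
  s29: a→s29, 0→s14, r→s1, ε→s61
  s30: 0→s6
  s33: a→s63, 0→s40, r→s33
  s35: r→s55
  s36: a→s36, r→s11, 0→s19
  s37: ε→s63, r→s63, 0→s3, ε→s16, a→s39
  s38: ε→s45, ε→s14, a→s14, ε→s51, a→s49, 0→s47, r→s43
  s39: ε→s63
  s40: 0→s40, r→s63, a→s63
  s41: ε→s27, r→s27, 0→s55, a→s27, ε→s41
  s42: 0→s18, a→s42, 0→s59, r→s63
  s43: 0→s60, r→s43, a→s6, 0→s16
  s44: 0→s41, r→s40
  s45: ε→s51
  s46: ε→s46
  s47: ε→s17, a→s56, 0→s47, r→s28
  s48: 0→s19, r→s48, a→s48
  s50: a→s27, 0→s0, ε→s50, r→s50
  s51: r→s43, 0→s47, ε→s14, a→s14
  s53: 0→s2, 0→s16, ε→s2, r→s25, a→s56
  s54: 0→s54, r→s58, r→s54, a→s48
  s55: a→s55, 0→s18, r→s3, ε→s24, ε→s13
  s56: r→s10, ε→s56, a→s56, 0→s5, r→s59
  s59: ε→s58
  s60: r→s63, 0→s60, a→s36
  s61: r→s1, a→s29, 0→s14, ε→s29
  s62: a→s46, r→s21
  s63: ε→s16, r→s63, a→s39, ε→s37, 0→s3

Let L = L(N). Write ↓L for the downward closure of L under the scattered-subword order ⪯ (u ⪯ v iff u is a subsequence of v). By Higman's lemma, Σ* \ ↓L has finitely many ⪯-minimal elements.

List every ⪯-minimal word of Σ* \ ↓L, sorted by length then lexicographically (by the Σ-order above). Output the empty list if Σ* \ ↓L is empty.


A = [ra0r, ar0r0, 00a0a0].

|Q|=64, |F|=39, |δ|=184 (40 ε).
min D↑ (31 st, q0=0, F={24}): 0:a→1,0→2,r→3 1:a→1,0→4,r→5 2:a→4,0→6,r→7 3:a→8,0→7,r→3 4:a→4,0→9,r→10 5:a→8,0→11,r→5 6:a→12,0→6,r→13 7:a→14,0→13,r→7 8:a→8,0→15,r→8 9:a→12,0→9,r→16 10:a→14,0→17,r→10 11:a→18,0→17,r→19 12:a→12,0→20,r→21 13:a→22,0→13,r→13 14:a→14,0→23,r→14 15:a→15,0→23,r→24 16:a→22,0→17,r→16 17:a→25,0→17,r→19 18:a→18,0→23,r→19 19:a→19,0→24,r→19 20:a→19,0→20,r→26 21:a→22,0→27,r→21 22:a→22,0→28,r→22 23:a→29,0→23,r→24 24:a→24,0→24,r→24 25:a→25,0→28,r→19 26:a→19,0→27,r→26 27:a→19,0→27,r→19 28:a→30,0→28,r→24 29:a→29,0→28,r→24 30:a→30,0→24,r→24 [Hopcroft].
'ra0r': |S_i|=[52, 38, 24, 13, 5] end={s21,s3,s46,s58,s62} ∉↓L; 4/4 single-dels accept.
'ar0r0': |S_i|=[52, 44, 33, 23, 10, 5] end={s21,s3,s46,s58,s62} ∉↓L; 5/5 deletions ∈↓L.
'00a0a0': N↓-sim [52, 44, 32, 21, 14, 10, 5] end={s21,s3,s46,s58,s62} ∉↓L; 6/6 del acc.
3 words, ⪯-incomp.


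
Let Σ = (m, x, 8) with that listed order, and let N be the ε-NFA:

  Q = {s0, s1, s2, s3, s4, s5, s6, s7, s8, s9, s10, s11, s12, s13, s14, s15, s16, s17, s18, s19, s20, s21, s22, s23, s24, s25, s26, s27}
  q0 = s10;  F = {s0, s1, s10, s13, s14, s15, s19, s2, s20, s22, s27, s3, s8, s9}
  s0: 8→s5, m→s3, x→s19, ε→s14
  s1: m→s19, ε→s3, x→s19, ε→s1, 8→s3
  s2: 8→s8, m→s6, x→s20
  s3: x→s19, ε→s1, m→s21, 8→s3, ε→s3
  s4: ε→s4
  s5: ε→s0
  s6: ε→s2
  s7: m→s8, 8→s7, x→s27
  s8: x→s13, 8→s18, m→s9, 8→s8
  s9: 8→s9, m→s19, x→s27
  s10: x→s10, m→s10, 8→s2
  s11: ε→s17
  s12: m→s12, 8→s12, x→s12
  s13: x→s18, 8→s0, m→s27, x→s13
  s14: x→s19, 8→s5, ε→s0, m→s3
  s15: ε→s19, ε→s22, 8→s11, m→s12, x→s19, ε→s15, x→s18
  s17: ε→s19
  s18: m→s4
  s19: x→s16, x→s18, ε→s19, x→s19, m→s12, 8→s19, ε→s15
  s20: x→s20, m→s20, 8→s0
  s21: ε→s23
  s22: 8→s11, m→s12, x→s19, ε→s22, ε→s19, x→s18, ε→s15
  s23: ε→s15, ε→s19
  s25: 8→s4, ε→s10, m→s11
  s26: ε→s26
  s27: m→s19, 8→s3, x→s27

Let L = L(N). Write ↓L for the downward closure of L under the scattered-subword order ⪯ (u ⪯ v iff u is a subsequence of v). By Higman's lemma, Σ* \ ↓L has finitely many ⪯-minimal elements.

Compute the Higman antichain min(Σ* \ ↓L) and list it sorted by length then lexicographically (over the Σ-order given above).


|Q|=28, |F|=14, |δ|=81 (24 ε).
min D↑ (11 st, q0=0, F={10}): 0:m→0,x→0,8→1 1:m→1,x→2,8→3 2:m→2,x→2,8→4 3:m→5,x→6,8→3 4:m→7,x→8,8→4 5:m→8,x→9,8→5 6:m→9,x→6,8→4 7:m→8,x→8,8→7 8:m→10,x→8,8→8 9:m→8,x→9,8→7 10:m→10,x→10,8→10 (ε-aug+det+¬).
'8x8xm': run [24, 23, 19, 16, 9, 2] end={s12,s4} ∉↓L; 5/5 deletions ∈↓L.
'88mmm': N↓-sim [24, 23, 20, 15, 11, 2] end={s12,s4} ∉↓L; 5/5 single-dels accept.
2 minimals (antichain).

A = [8x8xm, 88mmm].


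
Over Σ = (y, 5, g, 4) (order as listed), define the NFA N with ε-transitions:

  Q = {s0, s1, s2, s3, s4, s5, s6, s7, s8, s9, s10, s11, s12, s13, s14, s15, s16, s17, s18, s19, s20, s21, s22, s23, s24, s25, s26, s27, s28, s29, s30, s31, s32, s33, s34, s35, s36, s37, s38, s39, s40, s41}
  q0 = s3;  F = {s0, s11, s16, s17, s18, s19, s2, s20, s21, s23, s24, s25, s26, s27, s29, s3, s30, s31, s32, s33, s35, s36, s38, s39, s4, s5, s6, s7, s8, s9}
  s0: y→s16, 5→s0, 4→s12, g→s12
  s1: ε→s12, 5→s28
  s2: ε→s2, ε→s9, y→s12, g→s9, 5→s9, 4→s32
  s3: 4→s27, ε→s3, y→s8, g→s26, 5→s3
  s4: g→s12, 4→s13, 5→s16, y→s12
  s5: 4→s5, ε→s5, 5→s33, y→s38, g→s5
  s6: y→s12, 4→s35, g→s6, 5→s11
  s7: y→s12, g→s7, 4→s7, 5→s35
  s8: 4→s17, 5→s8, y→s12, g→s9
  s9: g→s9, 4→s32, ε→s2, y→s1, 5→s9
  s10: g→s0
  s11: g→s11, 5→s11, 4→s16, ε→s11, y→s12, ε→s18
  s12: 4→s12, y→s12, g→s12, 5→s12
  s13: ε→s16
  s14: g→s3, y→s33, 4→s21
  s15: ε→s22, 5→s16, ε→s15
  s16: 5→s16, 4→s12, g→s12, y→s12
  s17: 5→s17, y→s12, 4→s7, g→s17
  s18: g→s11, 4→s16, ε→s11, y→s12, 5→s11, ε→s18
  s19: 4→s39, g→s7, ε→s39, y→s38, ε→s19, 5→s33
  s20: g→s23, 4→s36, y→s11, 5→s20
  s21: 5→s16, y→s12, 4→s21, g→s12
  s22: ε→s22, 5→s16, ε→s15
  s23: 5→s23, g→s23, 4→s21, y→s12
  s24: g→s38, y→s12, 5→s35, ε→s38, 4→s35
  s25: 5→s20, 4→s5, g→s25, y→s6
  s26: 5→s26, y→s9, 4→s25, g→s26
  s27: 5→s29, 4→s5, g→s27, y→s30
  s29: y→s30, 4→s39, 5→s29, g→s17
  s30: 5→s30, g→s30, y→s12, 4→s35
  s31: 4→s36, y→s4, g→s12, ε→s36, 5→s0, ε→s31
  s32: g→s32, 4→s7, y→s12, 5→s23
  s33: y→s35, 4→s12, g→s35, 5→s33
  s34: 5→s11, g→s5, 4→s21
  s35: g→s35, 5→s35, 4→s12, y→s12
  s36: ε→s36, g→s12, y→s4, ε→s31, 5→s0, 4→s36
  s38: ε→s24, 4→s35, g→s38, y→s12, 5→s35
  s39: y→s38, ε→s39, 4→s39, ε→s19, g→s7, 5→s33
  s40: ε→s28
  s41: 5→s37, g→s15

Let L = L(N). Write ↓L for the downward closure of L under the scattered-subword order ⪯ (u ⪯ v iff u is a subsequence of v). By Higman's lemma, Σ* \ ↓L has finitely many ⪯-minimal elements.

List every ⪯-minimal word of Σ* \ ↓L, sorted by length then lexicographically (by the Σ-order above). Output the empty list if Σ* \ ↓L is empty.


Antichain: [yy, 4y44, 45gy, 4454, g454g].

|Q|=42, |F|=30, |δ|=162 (26 ε).
min D↑ (26 st, q0=0, F={4}): 0:y→1,5→0,g→2,4→3 1:y→4,5→1,g→5,4→6 2:y→5,5→2,g→2,4→7 3:y→8,5→9,g→3,4→10 4:y→4,5→4,g→4,4→4 5:y→4,5→5,g→5,4→11 6:y→4,5→6,g→6,4→12 7:y→13,5→14,g→7,4→10 8:y→4,5→8,g→8,4→15 9:y→8,5→9,g→6,4→16 10:y→17,5→18,g→10,4→10 11:y→4,5→19,g→11,4→12 12:y→4,5→15,g→12,4→12 13:y→4,5→20,g→13,4→15 14:y→20,5→14,g→19,4→21 15:y→4,5→15,g→15,4→4 16:y→17,5→18,g→12,4→16 17:y→4,5→15,g→17,4→15 18:y→15,5→18,g→15,4→4 19:y→4,5→19,g→19,4→22 20:y→4,5→20,g→20,4→23 21:y→24,5→25,g→4,4→21 22:y→4,5→23,g→4,4→22 23:y→4,5→23,g→4,4→4 24:y→4,5→23,g→4,4→23 25:y→23,5→25,g→4,4→4 [Hopcroft].
'yy': N↓-sim [34, 21, 3] end={s1,s12,s28} ∉↓L; 2/2 single-dels accept.
'4y44': |S_i|=[34, 27, 11, 4, 1] end={s12} rej; 4/4 deletions ∈↓L.
'45gy': |S_i|=[34, 27, 22, 12, 1] end={s12} ∉↓L; 4/4 single-dels accept.
'4454': |S_i|=[34, 27, 16, 5, 1] end={s12} — reject; 4/4 del acc.
'g454g': run [34, 32, 23, 14, 8, 1] end={s12} — reject; 5/5 single-dels accept.
5 minimals (antichain).


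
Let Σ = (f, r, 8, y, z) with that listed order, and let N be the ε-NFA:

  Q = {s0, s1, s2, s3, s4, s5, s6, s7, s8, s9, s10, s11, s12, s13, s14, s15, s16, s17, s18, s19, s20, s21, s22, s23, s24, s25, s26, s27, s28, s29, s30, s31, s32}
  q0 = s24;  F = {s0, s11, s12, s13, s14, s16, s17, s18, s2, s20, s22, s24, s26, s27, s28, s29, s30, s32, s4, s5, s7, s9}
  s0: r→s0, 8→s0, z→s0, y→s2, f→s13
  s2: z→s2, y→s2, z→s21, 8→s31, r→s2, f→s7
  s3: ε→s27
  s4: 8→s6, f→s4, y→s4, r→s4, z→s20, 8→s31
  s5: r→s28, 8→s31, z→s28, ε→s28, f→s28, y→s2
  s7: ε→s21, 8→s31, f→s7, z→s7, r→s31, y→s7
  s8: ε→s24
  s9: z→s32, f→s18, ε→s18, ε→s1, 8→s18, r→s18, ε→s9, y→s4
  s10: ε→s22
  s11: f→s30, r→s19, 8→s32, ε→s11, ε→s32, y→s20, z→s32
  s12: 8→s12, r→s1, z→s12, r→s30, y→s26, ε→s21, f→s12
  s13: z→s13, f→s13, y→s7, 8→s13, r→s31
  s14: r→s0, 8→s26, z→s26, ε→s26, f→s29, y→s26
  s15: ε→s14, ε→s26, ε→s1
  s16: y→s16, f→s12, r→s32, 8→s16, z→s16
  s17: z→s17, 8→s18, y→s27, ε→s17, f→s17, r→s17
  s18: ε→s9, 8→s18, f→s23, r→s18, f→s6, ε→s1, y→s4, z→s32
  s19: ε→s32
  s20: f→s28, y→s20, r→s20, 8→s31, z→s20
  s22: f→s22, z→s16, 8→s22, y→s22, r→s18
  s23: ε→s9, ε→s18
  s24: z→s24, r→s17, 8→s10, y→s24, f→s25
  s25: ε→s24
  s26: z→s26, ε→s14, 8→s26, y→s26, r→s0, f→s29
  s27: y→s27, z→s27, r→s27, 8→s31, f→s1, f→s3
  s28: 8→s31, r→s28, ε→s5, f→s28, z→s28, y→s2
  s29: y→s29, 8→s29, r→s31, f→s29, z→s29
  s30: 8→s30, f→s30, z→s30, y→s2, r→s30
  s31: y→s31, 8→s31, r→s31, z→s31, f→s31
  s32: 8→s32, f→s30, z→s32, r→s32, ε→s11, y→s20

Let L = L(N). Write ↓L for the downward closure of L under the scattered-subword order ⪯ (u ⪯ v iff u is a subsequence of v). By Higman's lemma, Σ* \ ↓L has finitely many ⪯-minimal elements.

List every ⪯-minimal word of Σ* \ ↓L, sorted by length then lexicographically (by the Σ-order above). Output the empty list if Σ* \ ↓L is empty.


|Q|=33, |F|=22, |δ|=145 (25 ε).
min D↑ (19 st, q0=0, F={8}): 0:f→0,r→1,8→2,y→0,z→0 1:f→1,r→1,8→3,y→4,z→1 2:f→2,r→3,8→2,y→2,z→5 3:f→3,r→3,8→3,y→6,z→7 4:f→4,r→4,8→8,y→4,z→4 5:f→9,r→7,8→5,y→5,z→5 6:f→6,r→6,8→8,y→6,z→10 7:f→11,r→7,8→7,y→10,z→7 8:f→8,r→8,8→8,y→8,z→8 9:f→9,r→11,8→9,y→12,z→9 10:f→13,r→10,8→8,y→10,z→10 11:f→11,r→11,8→11,y→14,z→11 12:f→15,r→16,8→12,y→12,z→12 13:f→13,r→13,8→8,y→14,z→13 14:f→17,r→14,8→8,y→14,z→14 15:f→15,r→8,8→15,y→15,z→15 16:f→18,r→16,8→16,y→14,z→16 17:f→17,r→8,8→8,y→17,z→17 18:f→18,r→8,8→18,y→17,z→18.
'ry8': N↓-sim [31, 22, 12, 2] end={s31,s6} rej; 3/3 single-dels accept.
'8zfyfr': N↓-sim [31, 26, 19, 14, 9, 5, 1] end={s31} — reject; 6/6 del acc.
2 obstructions.

Antichain: [ry8, 8zfyfr].


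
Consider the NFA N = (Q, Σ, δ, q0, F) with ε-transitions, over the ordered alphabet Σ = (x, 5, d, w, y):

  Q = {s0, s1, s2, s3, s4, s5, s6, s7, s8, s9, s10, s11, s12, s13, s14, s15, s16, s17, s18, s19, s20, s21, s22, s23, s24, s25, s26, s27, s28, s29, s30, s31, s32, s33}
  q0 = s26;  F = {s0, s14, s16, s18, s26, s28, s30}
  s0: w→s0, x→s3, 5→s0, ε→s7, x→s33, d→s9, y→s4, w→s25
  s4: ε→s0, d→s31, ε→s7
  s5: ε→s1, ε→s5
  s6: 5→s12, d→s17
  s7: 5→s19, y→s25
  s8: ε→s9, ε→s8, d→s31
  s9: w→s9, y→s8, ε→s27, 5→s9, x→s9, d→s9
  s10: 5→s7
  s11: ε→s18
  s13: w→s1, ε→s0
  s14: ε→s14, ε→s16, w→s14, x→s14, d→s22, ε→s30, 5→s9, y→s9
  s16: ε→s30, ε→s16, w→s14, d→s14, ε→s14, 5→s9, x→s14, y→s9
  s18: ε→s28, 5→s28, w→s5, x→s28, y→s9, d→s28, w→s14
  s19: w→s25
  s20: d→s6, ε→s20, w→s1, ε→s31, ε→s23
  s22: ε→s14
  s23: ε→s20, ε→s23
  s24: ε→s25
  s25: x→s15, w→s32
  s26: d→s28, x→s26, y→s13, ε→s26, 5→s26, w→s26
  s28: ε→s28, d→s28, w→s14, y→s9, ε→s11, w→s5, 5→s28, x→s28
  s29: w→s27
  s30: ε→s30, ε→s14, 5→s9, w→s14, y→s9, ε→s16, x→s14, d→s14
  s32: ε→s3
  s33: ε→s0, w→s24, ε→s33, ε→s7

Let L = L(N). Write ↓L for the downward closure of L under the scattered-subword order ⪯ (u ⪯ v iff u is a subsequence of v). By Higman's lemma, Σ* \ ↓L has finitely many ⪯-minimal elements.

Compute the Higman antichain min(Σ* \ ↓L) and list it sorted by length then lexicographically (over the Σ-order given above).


|Q|=34, |F|=7, |δ|=93 (34 ε).
min D↑ (5 st, q0=0, F={4}): 0:x→0,5→0,d→1,w→0,y→2 1:x→1,5→1,d→1,w→3,y→4 2:x→2,5→2,d→4,w→2,y→2 3:x→3,5→4,d→3,w→3,y→4 4:x→4,5→4,d→4,w→4,y→4.
'dy': run [25, 13, 4] end={s27,s31,s8,s9} rej; 2/2 del acc.
'yd': N↓-sim [25, 16, 4] end={s27,s31,s8,s9} — reject; 2/2 single-dels accept.
'dw5': N↓-sim [25, 13, 10, 4] end={s27,s31,s8,s9} ∉↓L; 3/3 single-dels accept.
3 words, ⪯-incomp.

Antichain: [dy, yd, dw5].


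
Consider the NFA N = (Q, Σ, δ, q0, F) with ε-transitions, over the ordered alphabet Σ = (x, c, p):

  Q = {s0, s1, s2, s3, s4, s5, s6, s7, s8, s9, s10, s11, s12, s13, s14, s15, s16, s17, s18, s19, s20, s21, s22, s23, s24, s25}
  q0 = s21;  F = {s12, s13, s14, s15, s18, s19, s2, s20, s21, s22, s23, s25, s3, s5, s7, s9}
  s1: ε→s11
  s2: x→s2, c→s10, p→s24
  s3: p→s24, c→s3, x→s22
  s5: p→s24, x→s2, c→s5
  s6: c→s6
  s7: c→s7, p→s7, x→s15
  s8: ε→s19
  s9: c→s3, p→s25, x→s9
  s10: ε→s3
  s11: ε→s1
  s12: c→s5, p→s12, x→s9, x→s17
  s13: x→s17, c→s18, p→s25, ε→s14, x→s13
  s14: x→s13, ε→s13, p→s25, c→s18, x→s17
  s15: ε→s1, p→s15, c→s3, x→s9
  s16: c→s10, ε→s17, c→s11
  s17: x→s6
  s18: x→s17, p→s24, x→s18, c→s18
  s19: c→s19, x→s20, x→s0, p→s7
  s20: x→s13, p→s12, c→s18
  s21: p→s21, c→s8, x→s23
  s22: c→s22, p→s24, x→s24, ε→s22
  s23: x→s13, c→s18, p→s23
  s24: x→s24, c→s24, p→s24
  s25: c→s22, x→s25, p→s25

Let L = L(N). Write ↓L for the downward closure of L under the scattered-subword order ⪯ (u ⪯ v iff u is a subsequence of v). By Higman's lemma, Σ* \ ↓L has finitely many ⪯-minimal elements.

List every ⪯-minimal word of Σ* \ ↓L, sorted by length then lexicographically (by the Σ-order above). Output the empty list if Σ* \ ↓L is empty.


|Q|=26, |F|=16, |δ|=69 (9 ε).
min D↑ (16 st, q0=0, F={8}): 0:x→1,c→2,p→0 1:x→3,c→4,p→1 2:x→5,c→2,p→6 3:x→3,c→4,p→7 4:x→4,c→4,p→8 5:x→3,c→4,p→9 6:x→10,c→6,p→6 7:x→7,c→11,p→7 8:x→8,c→8,p→8 9:x→12,c→13,p→9 10:x→12,c→14,p→10 11:x→8,c→11,p→8 12:x→12,c→14,p→7 13:x→15,c→13,p→8 14:x→11,c→14,p→8 15:x→15,c→14,p→8 (ε-aug+det+¬).
'xcp': |S_i|=[24, 20, 9, 1] end={s24} rej; 3/3 del acc.
'xxpcx': run [24, 20, 12, 3, 2, 1] end={s24} rej; 5/5 single-dels accept.
'cpxcxx': N↓-sim [24, 22, 15, 12, 5, 2, 1] end={s24} ∉↓L; 6/6 single-dels accept.
3 words, ⪯-incomp.

min(Σ*\↓L) = [xcp, xxpcx, cpxcxx].


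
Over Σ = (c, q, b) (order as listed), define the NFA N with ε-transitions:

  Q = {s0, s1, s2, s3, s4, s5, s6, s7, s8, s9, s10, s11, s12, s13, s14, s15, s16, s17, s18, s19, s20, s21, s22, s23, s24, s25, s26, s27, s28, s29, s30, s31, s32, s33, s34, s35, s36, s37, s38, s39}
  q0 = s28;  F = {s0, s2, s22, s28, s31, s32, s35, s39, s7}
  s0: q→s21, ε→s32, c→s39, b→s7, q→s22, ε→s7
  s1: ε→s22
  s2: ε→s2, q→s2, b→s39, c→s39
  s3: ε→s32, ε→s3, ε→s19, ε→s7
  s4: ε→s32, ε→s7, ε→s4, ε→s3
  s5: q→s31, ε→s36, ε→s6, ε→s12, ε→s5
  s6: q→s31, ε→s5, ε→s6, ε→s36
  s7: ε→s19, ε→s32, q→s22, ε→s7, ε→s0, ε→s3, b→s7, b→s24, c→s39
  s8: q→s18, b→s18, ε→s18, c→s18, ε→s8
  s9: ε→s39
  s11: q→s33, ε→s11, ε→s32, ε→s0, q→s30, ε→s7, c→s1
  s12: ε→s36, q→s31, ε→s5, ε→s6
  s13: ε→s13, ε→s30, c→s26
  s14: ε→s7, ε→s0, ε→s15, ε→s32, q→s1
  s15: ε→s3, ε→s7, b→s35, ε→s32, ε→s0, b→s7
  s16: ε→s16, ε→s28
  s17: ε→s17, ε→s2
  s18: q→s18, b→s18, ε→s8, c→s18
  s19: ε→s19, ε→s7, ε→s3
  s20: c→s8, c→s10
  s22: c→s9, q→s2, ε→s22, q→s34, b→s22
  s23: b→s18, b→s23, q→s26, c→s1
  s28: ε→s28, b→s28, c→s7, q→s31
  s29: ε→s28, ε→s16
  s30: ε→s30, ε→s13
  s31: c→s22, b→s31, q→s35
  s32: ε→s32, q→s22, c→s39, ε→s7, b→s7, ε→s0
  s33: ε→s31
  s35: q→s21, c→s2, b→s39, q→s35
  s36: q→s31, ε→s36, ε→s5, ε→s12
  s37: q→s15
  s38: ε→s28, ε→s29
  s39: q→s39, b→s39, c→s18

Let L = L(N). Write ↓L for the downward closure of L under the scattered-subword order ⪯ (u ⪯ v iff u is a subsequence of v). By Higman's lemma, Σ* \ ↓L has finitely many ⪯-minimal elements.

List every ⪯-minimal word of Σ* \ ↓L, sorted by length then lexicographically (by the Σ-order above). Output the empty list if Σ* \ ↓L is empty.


|Q|=40, |F|=9, |δ|=122 (67 ε).
min D↑ (8 st, q0=0, F={6}): 0:c→1,q→2,b→0 1:c→3,q→4,b→1 2:c→4,q→5,b→2 3:c→6,q→3,b→3 4:c→3,q→7,b→4 5:c→7,q→5,b→3 6:c→6,q→6,b→6 7:c→3,q→7,b→3 (ε-aug+det+¬).
'ccc': |S_i|=[17, 14, 4, 2] end={s18,s8} — reject; 3/3 single-dels accept.
'qqbc': |S_i|=[17, 10, 7, 3, 2] end={s18,s8} ∉↓L; 4/4 del acc.
2 words, ⪯-incomp.

A = [ccc, qqbc].


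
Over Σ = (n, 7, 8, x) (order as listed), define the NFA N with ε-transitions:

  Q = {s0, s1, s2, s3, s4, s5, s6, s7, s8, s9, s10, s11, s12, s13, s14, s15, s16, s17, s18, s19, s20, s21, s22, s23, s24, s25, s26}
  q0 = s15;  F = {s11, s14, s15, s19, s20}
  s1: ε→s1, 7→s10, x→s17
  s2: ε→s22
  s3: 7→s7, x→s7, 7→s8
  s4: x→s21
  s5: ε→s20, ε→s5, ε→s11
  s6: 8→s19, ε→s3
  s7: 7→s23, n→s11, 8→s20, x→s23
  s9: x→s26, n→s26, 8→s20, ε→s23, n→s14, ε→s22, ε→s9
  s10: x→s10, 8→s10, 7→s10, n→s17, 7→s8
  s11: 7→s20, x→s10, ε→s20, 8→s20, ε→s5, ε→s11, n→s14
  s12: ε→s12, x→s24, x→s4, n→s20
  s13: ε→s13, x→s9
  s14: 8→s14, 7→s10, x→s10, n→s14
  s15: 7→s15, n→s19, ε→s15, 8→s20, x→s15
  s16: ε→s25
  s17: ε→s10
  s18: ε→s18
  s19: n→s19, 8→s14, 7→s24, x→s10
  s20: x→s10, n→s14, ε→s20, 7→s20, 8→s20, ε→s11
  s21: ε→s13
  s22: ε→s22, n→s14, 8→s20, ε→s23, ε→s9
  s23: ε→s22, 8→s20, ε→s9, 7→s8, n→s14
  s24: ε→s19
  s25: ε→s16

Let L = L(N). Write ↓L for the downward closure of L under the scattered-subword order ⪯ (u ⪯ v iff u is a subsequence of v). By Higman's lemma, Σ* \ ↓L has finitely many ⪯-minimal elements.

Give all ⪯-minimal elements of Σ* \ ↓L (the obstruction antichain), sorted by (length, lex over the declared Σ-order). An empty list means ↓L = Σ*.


|Q|=27, |F|=5, |δ|=77 (28 ε).
min D↑ (5 st, q0=0, F={4}): 0:n→1,7→0,8→2,x→0 1:n→1,7→1,8→3,x→4 2:n→3,7→2,8→2,x→4 3:n→3,7→4,8→3,x→4 4:n→4,7→4,8→4,x→4 (ε-aug+det+¬).
'nx': run [10, 6, 3] end={s10,s17,s8} rej; 2/2 deletions ∈↓L.
'8x': N↓-sim [10, 7, 3] end={s10,s17,s8} — reject; 2/2 deletions ∈↓L.
'n87': N↓-sim [10, 6, 4, 3] end={s10,s17,s8} ∉↓L; 3/3 deletions ∈↓L.
'8n7': N↓-sim [10, 7, 4, 3] end={s10,s17,s8} rej; 3/3 single-dels accept.
4 words, ⪯-incomp.

Antichain: [nx, 8x, n87, 8n7].


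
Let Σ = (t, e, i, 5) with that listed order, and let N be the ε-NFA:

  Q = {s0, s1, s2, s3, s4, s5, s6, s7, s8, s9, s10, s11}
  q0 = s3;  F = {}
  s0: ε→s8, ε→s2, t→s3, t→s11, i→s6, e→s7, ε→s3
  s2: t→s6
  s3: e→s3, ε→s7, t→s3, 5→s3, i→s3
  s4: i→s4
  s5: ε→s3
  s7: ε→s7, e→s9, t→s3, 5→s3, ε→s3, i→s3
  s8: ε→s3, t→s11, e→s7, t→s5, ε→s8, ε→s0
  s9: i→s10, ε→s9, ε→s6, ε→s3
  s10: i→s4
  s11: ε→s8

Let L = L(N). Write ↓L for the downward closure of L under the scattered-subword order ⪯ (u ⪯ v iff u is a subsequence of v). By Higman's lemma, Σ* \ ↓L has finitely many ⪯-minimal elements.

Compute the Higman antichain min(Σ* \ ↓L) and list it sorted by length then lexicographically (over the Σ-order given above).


|Q|=12, |F|=0, |δ|=33 (14 ε).
min D↑ (1 st, q0=0, F={0}): 0:t→0,e→0,i→0,5→0.
ε ∈ L(D↑) ⇒ ↓L = ∅.

A = [ε].


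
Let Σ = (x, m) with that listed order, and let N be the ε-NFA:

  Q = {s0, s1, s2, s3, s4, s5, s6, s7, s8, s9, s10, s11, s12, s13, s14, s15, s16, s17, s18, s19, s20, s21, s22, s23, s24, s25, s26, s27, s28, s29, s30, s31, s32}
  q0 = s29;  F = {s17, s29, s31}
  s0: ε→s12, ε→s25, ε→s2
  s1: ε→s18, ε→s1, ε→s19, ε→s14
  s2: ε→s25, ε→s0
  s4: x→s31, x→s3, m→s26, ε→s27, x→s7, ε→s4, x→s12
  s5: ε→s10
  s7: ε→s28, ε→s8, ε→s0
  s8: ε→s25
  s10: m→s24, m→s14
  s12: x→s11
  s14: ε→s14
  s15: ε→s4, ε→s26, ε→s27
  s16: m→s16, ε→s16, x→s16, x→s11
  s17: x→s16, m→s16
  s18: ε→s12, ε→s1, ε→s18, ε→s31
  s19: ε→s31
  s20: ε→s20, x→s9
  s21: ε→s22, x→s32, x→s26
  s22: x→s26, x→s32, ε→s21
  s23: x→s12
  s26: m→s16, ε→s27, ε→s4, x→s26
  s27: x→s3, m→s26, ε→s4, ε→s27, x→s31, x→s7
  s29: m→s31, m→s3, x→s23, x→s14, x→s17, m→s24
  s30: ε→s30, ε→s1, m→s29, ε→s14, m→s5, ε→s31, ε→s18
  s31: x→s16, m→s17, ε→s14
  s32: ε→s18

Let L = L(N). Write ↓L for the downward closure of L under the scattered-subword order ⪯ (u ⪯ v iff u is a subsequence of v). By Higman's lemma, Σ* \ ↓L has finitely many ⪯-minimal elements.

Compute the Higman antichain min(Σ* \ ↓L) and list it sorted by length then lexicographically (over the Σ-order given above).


A = [xx, xm, mx, mmm].

|Q|=33, |F|=3, |δ|=75 (40 ε).
min D↑ (4 st, q0=0, F={3}): 0:x→1,m→2 1:x→3,m→3 2:x→3,m→1 3:x→3,m→3 (ε-aug+det+¬).
'xx': |S_i|=[10, 6, 3] end={s11,s12,s16} — reject; 2/2 single-dels accept.
'xm': run [10, 6, 2] end={s11,s16} rej; 2/2 single-dels accept.
'mx': N↓-sim [10, 7, 2] end={s11,s16} ∉↓L; 2/2 del acc.
'mmm': N↓-sim [10, 7, 3, 2] end={s11,s16} — reject; 3/3 deletions ∈↓L.
4 obstructions.


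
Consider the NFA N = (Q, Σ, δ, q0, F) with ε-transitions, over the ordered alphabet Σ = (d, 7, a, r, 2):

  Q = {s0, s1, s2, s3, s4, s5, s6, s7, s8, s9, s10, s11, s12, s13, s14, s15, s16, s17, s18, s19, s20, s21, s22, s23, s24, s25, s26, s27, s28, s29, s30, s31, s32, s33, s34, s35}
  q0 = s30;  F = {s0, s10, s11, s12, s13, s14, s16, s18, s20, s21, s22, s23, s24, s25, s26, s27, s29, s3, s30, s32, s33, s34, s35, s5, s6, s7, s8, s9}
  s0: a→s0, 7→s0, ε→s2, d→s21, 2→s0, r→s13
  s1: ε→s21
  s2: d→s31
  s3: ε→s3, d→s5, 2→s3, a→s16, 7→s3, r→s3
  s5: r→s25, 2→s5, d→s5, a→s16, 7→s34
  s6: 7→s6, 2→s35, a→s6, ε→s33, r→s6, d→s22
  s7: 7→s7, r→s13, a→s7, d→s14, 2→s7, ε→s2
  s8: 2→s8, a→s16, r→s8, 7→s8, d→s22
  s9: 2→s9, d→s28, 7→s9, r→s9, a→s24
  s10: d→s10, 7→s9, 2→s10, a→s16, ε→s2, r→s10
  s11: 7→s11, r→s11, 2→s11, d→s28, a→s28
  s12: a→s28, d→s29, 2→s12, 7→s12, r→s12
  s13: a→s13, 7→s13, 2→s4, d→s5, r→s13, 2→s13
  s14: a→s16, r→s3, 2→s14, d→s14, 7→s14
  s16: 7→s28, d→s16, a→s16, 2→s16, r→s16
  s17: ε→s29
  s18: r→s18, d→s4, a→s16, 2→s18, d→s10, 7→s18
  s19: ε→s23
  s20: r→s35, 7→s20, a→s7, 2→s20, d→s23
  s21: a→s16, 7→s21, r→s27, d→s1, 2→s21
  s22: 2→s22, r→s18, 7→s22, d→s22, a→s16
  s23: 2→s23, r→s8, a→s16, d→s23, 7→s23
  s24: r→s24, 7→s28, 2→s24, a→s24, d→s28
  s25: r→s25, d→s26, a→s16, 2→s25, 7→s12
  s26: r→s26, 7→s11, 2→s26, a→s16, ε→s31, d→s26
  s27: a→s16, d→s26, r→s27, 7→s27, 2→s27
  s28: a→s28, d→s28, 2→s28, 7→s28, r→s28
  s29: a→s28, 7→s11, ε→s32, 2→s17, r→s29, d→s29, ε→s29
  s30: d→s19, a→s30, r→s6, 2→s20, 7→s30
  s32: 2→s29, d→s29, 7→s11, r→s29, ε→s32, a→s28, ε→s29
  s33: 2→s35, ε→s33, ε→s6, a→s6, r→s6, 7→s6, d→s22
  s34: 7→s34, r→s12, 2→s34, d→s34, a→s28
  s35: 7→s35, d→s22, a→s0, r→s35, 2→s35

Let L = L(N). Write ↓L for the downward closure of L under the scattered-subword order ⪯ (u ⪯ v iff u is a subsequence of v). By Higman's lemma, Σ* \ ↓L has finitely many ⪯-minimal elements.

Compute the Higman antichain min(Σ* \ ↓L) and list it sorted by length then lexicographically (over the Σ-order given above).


|Q|=36, |F|=28, |δ|=163 (15 ε).
min D↑ (27 st, q0=0, F={9}): 0:d→1,7→0,a→0,r→2,2→3 1:d→1,7→1,a→4,r→5,2→1 2:d→6,7→2,a→2,r→2,2→7 3:d→1,7→3,a→8,r→7,2→3 4:d→4,7→9,a→4,r→4,2→4 5:d→6,7→5,a→4,r→5,2→5 6:d→6,7→6,a→4,r→10,2→6 7:d→6,7→7,a→11,r→7,2→7 8:d→12,7→8,a→8,r→13,2→8 9:d→9,7→9,a→9,r→9,2→9 10:d→14,7→10,a→4,r→10,2→10 11:d→15,7→11,a→11,r→13,2→11 12:d→12,7→12,a→4,r→16,2→12 13:d→17,7→13,a→13,r→13,2→13 14:d→14,7→18,a→4,r→14,2→14 15:d→15,7→15,a→4,r→19,2→15 16:d→17,7→16,a→4,r→16,2→16 17:d→17,7→20,a→4,r→21,2→17 18:d→9,7→18,a→22,r→18,2→18 19:d→23,7→19,a→4,r→19,2→19 20:d→20,7→20,a→9,r→24,2→20 21:d→23,7→24,a→4,r→21,2→21 22:d→9,7→9,a→22,r→22,2→22 23:d→23,7→25,a→4,r→23,2→23 24:d→26,7→24,a→9,r→24,2→24 25:d→9,7→25,a→9,r→25,2→25 26:d→26,7→25,a→9,r→26,2→26 [Hopcroft].
'da7': N↓-sim [35, 27, 3, 1] end={s28} — reject; 3/3 deletions ∈↓L.
'rdrd7d': |S_i|=[35, 29, 22, 17, 13, 4, 1] end={s28} — reject; 6/6 deletions ∈↓L.
'2ard7a': N↓-sim [35, 31, 23, 17, 12, 7, 1] end={s28} rej; 6/6 del acc.
3 obstructions.

min(Σ*\↓L) = [da7, rdrd7d, 2ard7a].


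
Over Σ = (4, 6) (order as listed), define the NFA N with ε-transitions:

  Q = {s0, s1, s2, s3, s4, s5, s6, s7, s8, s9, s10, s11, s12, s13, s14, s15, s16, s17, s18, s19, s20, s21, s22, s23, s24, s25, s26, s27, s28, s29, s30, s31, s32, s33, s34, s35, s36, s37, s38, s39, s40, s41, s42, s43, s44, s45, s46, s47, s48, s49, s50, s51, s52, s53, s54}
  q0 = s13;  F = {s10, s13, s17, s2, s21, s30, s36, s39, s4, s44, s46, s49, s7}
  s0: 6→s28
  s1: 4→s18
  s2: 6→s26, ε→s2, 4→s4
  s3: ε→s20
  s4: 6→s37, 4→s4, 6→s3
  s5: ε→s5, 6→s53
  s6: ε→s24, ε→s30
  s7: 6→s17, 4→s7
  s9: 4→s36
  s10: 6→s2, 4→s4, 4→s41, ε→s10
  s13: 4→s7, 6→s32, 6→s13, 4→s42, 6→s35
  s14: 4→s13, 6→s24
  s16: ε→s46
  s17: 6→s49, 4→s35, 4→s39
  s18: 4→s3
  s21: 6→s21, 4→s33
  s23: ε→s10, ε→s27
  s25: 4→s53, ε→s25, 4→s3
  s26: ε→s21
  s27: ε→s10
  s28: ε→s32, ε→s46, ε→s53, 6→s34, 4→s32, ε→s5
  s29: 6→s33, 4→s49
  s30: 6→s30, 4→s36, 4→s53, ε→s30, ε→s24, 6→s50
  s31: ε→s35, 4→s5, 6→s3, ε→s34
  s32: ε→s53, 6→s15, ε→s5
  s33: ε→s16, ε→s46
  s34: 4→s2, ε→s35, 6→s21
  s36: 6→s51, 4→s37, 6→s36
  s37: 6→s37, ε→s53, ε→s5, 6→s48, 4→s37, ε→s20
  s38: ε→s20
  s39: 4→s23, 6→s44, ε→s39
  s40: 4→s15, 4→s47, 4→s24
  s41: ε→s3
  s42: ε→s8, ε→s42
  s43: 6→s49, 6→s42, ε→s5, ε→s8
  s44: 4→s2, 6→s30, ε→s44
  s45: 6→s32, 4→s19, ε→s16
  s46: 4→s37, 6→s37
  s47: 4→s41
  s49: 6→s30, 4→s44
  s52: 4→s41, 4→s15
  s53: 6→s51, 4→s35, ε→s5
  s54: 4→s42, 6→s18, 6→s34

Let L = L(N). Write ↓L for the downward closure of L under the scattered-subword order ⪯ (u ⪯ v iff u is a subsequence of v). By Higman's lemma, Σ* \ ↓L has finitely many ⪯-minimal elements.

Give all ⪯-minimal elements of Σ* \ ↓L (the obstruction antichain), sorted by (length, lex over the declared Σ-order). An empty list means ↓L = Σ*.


A = [464446, 466644].

|Q|=55, |F|=13, |δ|=109 (38 ε).
min D↑ (14 st, q0=0, F={11}): 0:4→1,6→0 1:4→1,6→2 2:4→3,6→4 3:4→5,6→6 4:4→6,6→7 5:4→8,6→9 6:4→9,6→7 7:4→10,6→7 8:4→8,6→11 9:4→8,6→12 10:4→11,6→10 11:4→11,6→11 12:4→13,6→12 13:4→11,6→11 (ε-aug+det+¬).
'464446': |S_i|=[33, 30, 27, 25, 20, 13, 8] end={s20,s3,s35,s37,s48,s5,s51,s53} rej; 6/6 single-dels accept.
'466644': |S_i|=[33, 30, 27, 21, 17, 11, 7] end={s20,s35,s37,s48,s5,s51,s53} ∉↓L; 6/6 deletions ∈↓L.
2 obstructions.


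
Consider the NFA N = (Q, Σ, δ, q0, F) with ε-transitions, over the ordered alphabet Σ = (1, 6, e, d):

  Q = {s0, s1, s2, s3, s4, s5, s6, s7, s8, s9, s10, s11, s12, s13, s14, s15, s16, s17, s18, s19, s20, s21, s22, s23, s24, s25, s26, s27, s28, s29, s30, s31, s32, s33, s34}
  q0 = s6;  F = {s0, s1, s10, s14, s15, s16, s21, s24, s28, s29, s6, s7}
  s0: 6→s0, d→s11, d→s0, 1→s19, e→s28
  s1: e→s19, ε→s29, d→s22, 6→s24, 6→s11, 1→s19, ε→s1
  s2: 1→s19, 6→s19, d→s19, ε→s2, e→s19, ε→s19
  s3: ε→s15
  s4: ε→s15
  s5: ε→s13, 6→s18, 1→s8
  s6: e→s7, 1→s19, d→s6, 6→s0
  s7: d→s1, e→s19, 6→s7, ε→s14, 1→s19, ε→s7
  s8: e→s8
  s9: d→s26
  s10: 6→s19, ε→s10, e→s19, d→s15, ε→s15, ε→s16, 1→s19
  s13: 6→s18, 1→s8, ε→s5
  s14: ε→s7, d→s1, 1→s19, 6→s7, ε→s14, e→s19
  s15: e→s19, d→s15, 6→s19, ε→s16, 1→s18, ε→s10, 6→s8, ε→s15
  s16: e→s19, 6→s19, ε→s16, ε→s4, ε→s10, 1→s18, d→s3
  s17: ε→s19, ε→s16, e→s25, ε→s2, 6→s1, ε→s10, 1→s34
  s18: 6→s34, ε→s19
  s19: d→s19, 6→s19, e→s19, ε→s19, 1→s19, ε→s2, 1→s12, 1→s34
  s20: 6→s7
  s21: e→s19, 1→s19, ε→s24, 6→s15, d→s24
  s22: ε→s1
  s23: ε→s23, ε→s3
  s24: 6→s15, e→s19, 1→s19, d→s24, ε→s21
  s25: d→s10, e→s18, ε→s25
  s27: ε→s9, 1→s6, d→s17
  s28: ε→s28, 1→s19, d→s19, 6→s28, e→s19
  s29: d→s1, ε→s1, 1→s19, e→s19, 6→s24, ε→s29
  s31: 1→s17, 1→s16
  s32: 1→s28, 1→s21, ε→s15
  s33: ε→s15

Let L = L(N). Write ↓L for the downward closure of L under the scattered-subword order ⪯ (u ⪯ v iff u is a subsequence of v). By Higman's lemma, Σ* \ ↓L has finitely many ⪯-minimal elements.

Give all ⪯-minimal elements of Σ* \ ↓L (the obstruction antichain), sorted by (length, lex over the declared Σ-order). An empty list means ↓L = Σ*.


|Q|=35, |F|=12, |δ|=120 (40 ε).
min D↑ (8 st, q0=0, F={1}): 0:1→1,6→2,e→3,d→0 1:1→1,6→1,e→1,d→1 2:1→1,6→2,e→4,d→2 3:1→1,6→3,e→1,d→5 4:1→1,6→4,e→1,d→1 5:1→1,6→6,e→1,d→5 6:1→1,6→7,e→1,d→6 7:1→1,6→1,e→1,d→7 [Hopcroft].
'1': N↓-sim [22, 5] end={s12,s18,s19,s2,s34} — reject; 1/1 single-dels accept.
'ee': |S_i|=[22, 20, 5] end={s12,s19,s2,s34,s8} rej; 2/2 single-dels accept.
'6ed': N↓-sim [22, 21, 6, 4] end={s12,s19,s2,s34} rej; 3/3 single-dels accept.
'ed666': |S_i|=[22, 20, 17, 14, 11, 5] end={s12,s19,s2,s34,s8} ∉↓L; 5/5 single-dels accept.
4 obstructions.

Antichain: [1, ee, 6ed, ed666].


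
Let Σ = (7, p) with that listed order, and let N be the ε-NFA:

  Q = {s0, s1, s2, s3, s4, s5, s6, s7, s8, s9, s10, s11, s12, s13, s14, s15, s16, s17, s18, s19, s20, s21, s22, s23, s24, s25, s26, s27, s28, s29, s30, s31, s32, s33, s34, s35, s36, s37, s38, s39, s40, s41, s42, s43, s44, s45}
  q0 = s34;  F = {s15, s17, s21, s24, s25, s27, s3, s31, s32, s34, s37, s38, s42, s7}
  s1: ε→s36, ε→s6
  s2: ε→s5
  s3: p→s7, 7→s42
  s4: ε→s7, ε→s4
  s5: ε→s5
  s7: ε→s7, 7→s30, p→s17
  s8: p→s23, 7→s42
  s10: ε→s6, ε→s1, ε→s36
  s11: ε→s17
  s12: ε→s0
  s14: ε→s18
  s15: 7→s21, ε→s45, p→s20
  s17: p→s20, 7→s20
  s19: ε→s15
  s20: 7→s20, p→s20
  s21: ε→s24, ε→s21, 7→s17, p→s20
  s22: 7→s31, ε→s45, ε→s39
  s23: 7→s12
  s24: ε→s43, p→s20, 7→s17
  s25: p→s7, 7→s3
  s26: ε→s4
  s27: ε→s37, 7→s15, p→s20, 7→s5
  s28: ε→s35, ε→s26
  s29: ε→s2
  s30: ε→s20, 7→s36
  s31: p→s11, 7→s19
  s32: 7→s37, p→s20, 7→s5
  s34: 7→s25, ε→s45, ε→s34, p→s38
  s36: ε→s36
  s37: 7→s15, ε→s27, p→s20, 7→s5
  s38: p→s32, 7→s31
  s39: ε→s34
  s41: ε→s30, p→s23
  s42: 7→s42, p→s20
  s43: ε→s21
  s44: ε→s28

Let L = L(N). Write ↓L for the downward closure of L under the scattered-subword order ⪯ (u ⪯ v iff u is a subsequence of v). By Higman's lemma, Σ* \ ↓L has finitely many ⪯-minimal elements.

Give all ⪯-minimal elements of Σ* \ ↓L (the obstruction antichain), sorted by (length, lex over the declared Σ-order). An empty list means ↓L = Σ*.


min(Σ*\↓L) = [7p7, ppp, 777p, p77p, p77777].

|Q|=46, |F|=14, |δ|=73 (34 ε).
min D↑ (13 st, q0=0, F={8}): 0:7→1,p→2 1:7→3,p→4 2:7→5,p→6 3:7→7,p→4 4:7→8,p→9 5:7→10,p→9 6:7→11,p→8 7:7→7,p→8 8:7→8,p→8 9:7→8,p→8 10:7→12,p→8 11:7→10,p→8 12:7→9,p→8 [Hopcroft].
'7p7': run [22, 19, 6, 3] end={s20,s30,s36} ∉↓L; 3/3 del acc.
'ppp': run [22, 18, 12, 1] end={s20} ∉↓L; 3/3 single-dels accept.
'777p': N↓-sim [22, 19, 14, 8, 1] end={s20} rej; 4/4 deletions ∈↓L.
'p77p': run [22, 18, 15, 10, 1] end={s20} — reject; 4/4 single-dels accept.
'p77777': N↓-sim [22, 18, 15, 10, 5, 2, 1] end={s20} — reject; 6/6 single-dels accept.
5 words, ⪯-incomp.


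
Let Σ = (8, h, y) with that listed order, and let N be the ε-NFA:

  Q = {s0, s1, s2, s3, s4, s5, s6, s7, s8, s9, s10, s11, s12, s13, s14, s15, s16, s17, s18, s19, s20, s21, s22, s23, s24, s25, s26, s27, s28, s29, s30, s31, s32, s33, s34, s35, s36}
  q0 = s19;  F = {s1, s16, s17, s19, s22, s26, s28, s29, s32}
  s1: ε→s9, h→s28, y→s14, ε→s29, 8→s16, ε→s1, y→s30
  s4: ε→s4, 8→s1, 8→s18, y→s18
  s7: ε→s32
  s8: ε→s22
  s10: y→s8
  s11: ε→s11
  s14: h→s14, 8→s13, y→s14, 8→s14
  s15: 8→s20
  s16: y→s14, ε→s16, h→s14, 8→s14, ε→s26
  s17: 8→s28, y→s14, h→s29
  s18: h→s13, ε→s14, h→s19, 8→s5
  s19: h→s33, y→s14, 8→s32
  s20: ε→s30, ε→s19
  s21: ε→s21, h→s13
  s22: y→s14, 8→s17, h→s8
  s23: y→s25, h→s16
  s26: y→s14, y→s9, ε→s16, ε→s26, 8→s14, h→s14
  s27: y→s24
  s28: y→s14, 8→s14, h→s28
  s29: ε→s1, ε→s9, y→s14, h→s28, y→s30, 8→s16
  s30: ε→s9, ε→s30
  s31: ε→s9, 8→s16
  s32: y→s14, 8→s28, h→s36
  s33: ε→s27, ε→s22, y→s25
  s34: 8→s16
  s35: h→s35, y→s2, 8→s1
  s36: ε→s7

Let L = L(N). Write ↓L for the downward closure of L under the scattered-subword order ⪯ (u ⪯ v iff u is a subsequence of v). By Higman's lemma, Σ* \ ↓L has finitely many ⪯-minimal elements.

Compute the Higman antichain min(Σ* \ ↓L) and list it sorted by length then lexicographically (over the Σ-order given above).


|Q|=37, |F|=9, |δ|=75 (23 ε).
min D↑ (8 st, q0=0, F={3}): 0:8→1,h→2,y→3 1:8→4,h→1,y→3 2:8→5,h→2,y→3 3:8→3,h→3,y→3 4:8→3,h→4,y→3 5:8→4,h→6,y→3 6:8→7,h→4,y→3 7:8→3,h→3,y→3.
'y': |S_i|=[20, 6] end={s13,s14,s24,s25,s30,s9} ∉↓L; 1/1 single-dels accept.
'888': N↓-sim [20, 13, 6, 2] end={s13,s14} rej; 3/3 del acc.
'h8h8h': |S_i|=[20, 19, 10, 9, 5, 2] end={s13,s14} — reject; 5/5 deletions ∈↓L.
'h8hh8': |S_i|=[20, 19, 10, 9, 3, 2] end={s13,s14} rej; 5/5 deletions ∈↓L.
4 words, ⪯-incomp.

min(Σ*\↓L) = [y, 888, h8h8h, h8hh8].


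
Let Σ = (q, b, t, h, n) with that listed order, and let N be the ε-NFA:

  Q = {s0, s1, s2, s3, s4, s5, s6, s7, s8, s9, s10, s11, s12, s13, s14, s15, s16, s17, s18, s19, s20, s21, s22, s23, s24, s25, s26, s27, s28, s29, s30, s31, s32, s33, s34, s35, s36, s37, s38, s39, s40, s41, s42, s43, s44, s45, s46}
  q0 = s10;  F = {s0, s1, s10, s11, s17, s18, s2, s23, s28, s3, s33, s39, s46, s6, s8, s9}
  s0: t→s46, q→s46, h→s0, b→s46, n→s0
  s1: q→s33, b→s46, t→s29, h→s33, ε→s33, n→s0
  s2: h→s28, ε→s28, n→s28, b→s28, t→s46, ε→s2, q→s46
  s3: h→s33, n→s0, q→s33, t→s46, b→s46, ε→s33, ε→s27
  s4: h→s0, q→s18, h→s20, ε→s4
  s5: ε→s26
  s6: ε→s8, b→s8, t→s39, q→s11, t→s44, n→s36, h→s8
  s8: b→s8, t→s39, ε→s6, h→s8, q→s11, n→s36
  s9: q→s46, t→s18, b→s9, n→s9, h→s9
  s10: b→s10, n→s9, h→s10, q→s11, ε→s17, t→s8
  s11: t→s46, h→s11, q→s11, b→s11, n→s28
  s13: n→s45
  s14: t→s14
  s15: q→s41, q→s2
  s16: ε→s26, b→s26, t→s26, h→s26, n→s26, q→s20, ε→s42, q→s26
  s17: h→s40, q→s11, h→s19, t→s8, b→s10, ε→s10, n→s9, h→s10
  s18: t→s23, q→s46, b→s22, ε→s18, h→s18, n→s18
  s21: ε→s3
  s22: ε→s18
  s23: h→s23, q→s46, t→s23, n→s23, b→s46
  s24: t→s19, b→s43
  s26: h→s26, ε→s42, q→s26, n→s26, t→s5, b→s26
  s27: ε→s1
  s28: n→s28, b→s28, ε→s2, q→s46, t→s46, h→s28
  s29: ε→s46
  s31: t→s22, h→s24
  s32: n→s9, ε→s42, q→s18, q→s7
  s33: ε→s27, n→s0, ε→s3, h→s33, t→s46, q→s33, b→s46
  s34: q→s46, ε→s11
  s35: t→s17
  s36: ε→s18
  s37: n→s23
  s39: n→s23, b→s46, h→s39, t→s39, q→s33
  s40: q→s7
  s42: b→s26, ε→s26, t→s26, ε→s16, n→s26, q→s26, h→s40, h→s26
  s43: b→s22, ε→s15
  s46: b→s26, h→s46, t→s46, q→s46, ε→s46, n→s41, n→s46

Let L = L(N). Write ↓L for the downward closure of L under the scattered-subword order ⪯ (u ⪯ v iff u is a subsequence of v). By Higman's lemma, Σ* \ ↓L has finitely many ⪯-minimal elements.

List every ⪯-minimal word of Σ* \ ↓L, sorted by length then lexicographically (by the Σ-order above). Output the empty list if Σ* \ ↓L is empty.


min(Σ*\↓L) = [qtb, nqb, ttbb].

|Q|=47, |F|=16, |δ|=149 (29 ε).
min D↑ (12 st, q0=0, F={8}): 0:q→1,b→0,t→2,h→0,n→3 1:q→1,b→1,t→4,h→1,n→5 2:q→1,b→2,t→6,h→2,n→7 3:q→4,b→3,t→7,h→3,n→3 4:q→4,b→8,t→4,h→4,n→4 5:q→4,b→5,t→4,h→5,n→5 6:q→9,b→4,t→6,h→6,n→10 7:q→4,b→7,t→10,h→7,n→7 8:q→8,b→8,t→8,h→8,n→8 9:q→9,b→4,t→4,h→9,n→11 10:q→4,b→4,t→10,h→10,n→10 11:q→4,b→4,t→4,h→11,n→11 [Hopcroft].
'qtb': |S_i|=[30, 18, 10, 7] end={s16,s20,s26,s40,s42,s5,s7} ∉↓L; 3/3 del acc.
'nqb': N↓-sim [30, 17, 9, 7] end={s16,s20,s26,s40,s42,s5,s7} — reject; 3/3 del acc.
'ttbb': |S_i|=[30, 26, 18, 9, 7] end={s16,s20,s26,s40,s42,s5,s7} rej; 4/4 deletions ∈↓L.
3 minimals (antichain).
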